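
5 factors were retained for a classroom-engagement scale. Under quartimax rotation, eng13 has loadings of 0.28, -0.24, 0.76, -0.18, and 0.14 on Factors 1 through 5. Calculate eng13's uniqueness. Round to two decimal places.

0.23

h² = 0.28² + (-0.24)² + 0.76² + (-0.18)² + 0.14² = 0.0784 + 0.0576 + 0.5776 + 0.0324 + 0.0196 = 0.7656
Uniqueness u² = 1 − h² = 1 − 0.7656 = 0.2344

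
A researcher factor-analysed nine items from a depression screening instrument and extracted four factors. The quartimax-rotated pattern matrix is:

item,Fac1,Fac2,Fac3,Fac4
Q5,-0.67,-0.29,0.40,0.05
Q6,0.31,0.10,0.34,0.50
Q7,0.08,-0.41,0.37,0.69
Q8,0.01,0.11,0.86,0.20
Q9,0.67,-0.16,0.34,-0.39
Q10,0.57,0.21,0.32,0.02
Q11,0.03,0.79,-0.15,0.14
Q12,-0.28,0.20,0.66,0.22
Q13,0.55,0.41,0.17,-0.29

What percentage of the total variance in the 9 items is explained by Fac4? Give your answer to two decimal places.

11.92%

SS loadings for Fac4 = 0.05² + 0.50² + 0.69² + 0.20² + (-0.39)² + 0.02² + 0.14² + 0.22² + (-0.29)² = 1.0732
With 9 standardized items, total variance = 9. Proportion = 1.0732/9 = 0.1192 → 11.92%.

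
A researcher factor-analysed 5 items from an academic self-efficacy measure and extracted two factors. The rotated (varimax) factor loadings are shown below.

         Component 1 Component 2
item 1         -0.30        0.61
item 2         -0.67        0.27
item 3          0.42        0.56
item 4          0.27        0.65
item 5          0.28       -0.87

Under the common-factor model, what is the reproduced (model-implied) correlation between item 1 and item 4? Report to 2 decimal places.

r̂ = Σ λ_i·λ_j across factors = (-0.30)(0.27) + (0.61)(0.65)
  = -0.0810 +0.3965 = 0.3155

0.32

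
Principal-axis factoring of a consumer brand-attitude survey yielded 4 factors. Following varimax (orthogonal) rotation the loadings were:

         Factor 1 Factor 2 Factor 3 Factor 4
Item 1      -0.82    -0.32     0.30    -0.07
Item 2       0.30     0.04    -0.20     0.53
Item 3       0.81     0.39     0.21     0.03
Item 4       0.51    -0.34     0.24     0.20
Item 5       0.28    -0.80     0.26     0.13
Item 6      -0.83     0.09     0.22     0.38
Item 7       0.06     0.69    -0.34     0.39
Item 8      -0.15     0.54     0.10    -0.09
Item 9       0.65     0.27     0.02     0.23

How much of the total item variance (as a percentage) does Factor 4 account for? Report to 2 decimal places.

7.79%

SS loadings for Factor 4 = (-0.07)² + 0.53² + 0.03² + 0.20² + 0.13² + 0.38² + 0.39² + (-0.09)² + 0.23² = 0.7011
With 9 standardized items, total variance = 9. Proportion = 0.7011/9 = 0.0779 → 7.79%.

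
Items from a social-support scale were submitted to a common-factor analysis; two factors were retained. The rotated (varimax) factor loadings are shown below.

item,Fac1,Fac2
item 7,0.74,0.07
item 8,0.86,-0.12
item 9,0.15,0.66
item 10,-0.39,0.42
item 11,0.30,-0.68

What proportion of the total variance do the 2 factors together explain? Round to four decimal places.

0.5291

SS loadings by factor: 1.5518, 1.0937; total = 2.6455.
Total variance with 5 standardized items is 5, so the solution explains 2.6455/5 = 0.5291.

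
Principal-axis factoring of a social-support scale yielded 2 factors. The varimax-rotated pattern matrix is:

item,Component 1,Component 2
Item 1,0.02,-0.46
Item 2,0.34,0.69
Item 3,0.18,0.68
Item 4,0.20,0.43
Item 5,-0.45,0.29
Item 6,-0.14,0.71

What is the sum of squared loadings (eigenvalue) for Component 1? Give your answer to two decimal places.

0.41

SS loadings for Component 1 = 0.02² + 0.34² + 0.18² + 0.20² + (-0.45)² + (-0.14)² = 0.0004 + 0.1156 + 0.0324 + 0.0400 + 0.2025 + 0.0196 = 0.4105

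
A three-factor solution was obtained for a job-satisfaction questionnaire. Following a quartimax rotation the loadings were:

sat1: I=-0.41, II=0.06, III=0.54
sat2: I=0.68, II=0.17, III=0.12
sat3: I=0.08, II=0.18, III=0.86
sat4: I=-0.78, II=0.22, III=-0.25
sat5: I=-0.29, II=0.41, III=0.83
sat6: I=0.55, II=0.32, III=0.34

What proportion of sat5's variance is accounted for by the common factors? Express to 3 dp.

0.941

h² = (-0.29)² + 0.41² + 0.83² = 0.0841 + 0.1681 + 0.6889 = 0.9411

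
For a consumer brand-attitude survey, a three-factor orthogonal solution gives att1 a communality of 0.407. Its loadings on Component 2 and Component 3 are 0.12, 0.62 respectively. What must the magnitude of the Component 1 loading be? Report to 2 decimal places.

Under orthogonal rotation h² = Σλ², so λ_Component 1² = h² − (0.3988) = 0.407 − 0.3988 = 0.0082.
|λ| = √0.0082 = 0.0906.

0.09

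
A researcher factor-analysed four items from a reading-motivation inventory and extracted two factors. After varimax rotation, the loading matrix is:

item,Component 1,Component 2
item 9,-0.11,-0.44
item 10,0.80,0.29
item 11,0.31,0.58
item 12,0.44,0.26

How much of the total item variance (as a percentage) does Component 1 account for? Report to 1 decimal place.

23.5%

SS loadings for Component 1 = (-0.11)² + 0.80² + 0.31² + 0.44² = 0.9418
With 4 standardized items, total variance = 4. Proportion = 0.9418/4 = 0.2355 → 23.55%.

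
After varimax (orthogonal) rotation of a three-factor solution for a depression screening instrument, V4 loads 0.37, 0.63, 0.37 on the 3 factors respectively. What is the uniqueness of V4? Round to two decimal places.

0.33

h² = 0.37² + 0.63² + 0.37² = 0.1369 + 0.3969 + 0.1369 = 0.6707
Uniqueness u² = 1 − h² = 1 − 0.6707 = 0.3293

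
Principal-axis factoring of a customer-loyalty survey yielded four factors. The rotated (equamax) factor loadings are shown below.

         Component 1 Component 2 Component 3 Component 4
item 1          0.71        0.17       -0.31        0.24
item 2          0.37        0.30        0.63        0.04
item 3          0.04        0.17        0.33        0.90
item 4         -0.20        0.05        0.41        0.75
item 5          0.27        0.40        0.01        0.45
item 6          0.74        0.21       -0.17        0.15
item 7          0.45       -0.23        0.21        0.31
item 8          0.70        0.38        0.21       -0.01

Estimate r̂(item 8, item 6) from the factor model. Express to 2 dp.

r̂ = Σ λ_i·λ_j across factors = (0.70)(0.74) + (0.38)(0.21) + (0.21)(-0.17) + (-0.01)(0.15)
  = +0.5180 +0.0798 -0.0357 -0.0015 = 0.5606

0.56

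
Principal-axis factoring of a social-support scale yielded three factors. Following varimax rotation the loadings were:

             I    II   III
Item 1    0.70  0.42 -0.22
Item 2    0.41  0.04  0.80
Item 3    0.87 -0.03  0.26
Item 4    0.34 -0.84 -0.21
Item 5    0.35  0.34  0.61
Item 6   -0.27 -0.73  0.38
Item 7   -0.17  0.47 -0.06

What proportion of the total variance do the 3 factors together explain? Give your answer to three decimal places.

0.690

Communalities: 0.7148, 0.8097, 0.8254, 0.8653, 0.6102, 0.7502, 0.2534; Σh² = 4.8290.
Total variance with 7 standardized items is 7, so the solution explains 4.8290/7 = 0.6899.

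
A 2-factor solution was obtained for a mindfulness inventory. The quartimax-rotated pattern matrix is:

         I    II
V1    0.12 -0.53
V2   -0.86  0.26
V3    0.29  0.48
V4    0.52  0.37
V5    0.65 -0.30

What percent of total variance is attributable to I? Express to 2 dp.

30.62%

SS loadings for I = 0.12² + (-0.86)² + 0.29² + 0.52² + 0.65² = 1.5310
With 5 standardized items, total variance = 5. Proportion = 1.5310/5 = 0.3062 → 30.62%.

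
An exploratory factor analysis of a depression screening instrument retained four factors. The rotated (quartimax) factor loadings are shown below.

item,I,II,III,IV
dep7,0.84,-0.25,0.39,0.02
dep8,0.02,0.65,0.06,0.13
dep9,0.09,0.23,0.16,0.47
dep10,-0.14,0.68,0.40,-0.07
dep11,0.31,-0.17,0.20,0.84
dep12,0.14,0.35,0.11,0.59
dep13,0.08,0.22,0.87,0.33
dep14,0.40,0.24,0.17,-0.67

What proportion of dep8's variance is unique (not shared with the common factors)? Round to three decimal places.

0.557

h² = 0.02² + 0.65² + 0.06² + 0.13² = 0.0004 + 0.4225 + 0.0036 + 0.0169 = 0.4434
Uniqueness u² = 1 − h² = 1 − 0.4434 = 0.5566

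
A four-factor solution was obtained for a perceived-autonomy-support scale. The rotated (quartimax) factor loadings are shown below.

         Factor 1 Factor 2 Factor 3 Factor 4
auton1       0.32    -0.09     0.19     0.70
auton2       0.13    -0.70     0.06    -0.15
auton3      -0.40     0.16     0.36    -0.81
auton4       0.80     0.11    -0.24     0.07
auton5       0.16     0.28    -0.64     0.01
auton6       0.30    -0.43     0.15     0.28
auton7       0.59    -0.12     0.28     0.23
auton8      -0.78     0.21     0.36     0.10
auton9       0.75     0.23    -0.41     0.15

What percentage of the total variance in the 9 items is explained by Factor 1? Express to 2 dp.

28.38%

SS loadings for Factor 1 = 0.32² + 0.13² + (-0.40)² + 0.80² + 0.16² + 0.30² + 0.59² + (-0.78)² + 0.75² = 2.5539
With 9 standardized items, total variance = 9. Proportion = 2.5539/9 = 0.2838 → 28.38%.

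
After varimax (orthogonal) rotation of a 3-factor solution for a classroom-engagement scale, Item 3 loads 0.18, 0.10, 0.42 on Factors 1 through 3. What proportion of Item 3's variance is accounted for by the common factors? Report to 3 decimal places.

0.219

h² = 0.18² + 0.10² + 0.42² = 0.0324 + 0.0100 + 0.1764 = 0.2188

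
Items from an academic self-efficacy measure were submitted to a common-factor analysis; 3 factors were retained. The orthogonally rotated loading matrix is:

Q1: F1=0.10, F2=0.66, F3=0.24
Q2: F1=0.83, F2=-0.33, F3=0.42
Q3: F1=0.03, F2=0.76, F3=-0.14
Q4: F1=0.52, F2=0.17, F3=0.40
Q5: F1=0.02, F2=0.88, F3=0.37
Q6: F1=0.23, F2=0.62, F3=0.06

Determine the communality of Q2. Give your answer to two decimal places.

0.97

h² = 0.83² + (-0.33)² + 0.42² = 0.6889 + 0.1089 + 0.1764 = 0.9742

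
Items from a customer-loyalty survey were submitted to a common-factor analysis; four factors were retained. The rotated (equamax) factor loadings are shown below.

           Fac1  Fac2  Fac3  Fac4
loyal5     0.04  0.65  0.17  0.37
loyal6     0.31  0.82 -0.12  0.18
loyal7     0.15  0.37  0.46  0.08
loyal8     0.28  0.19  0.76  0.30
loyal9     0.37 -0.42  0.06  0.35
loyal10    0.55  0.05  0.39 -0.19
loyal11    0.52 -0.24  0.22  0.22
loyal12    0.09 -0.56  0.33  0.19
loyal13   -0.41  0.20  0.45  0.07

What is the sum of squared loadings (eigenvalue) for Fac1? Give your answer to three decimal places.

SS loadings for Fac1 = 0.04² + 0.31² + 0.15² + 0.28² + 0.37² + 0.55² + 0.52² + 0.09² + (-0.41)² = 0.0016 + 0.0961 + 0.0225 + 0.0784 + 0.1369 + 0.3025 + 0.2704 + 0.0081 + 0.1681 = 1.0846

1.085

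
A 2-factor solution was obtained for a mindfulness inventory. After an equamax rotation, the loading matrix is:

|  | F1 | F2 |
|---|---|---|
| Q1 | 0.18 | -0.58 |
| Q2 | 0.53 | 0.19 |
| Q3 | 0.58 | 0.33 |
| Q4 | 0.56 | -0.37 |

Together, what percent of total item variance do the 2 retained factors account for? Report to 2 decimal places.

Communalities: 0.3688, 0.3170, 0.4453, 0.4505; Σh² = 1.5816.
Total variance with 4 standardized items is 4, so the solution explains 1.5816/4 = 0.3954 = 39.54%.

39.54%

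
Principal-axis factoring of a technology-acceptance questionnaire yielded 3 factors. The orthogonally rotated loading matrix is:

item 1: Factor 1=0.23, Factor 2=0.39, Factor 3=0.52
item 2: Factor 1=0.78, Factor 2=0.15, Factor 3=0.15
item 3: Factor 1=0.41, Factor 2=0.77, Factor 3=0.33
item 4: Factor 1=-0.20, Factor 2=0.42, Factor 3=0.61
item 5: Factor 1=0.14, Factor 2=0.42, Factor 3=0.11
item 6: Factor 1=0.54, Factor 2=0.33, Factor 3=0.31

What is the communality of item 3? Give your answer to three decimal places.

0.870

h² = 0.41² + 0.77² + 0.33² = 0.1681 + 0.5929 + 0.1089 = 0.8699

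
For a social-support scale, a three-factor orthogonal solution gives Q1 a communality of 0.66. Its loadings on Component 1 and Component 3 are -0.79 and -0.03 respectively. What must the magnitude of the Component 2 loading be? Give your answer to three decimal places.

0.187

Under orthogonal rotation h² = Σλ², so λ_Component 2² = h² − (0.6250) = 0.66 − 0.6250 = 0.0350.
|λ| = √0.0350 = 0.1871.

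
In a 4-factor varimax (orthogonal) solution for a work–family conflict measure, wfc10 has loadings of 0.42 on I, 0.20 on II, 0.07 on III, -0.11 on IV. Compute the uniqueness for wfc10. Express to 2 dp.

0.77

h² = 0.42² + 0.20² + 0.07² + (-0.11)² = 0.1764 + 0.0400 + 0.0049 + 0.0121 = 0.2334
Uniqueness u² = 1 − h² = 1 − 0.2334 = 0.7666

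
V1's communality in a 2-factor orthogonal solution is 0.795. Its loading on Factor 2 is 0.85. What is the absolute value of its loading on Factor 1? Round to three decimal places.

0.269

Under orthogonal rotation h² = Σλ², so λ_Factor 1² = h² − (0.7225) = 0.795 − 0.7225 = 0.0725.
|λ| = √0.0725 = 0.2693.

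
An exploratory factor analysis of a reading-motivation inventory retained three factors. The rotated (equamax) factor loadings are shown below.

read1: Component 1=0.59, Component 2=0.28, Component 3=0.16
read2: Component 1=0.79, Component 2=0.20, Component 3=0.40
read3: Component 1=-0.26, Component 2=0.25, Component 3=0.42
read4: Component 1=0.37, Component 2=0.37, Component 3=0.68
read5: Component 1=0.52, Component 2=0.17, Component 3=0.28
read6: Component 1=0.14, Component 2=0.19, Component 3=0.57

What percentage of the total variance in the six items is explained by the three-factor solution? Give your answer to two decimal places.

SS loadings by factor: 1.4667, 0.3828, 1.2277; total = 3.0772.
Total variance with 6 standardized items is 6, so the solution explains 3.0772/6 = 0.5129 = 51.29%.

51.29%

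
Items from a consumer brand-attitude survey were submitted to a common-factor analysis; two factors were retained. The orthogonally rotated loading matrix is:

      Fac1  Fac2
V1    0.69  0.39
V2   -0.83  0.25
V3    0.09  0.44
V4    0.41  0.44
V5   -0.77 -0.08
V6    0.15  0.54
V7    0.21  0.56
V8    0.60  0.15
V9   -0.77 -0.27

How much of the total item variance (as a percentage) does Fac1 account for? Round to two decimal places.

32.82%

SS loadings for Fac1 = 0.69² + (-0.83)² + 0.09² + 0.41² + (-0.77)² + 0.15² + 0.21² + 0.60² + (-0.77)² = 2.9536
With 9 standardized items, total variance = 9. Proportion = 2.9536/9 = 0.3282 → 32.82%.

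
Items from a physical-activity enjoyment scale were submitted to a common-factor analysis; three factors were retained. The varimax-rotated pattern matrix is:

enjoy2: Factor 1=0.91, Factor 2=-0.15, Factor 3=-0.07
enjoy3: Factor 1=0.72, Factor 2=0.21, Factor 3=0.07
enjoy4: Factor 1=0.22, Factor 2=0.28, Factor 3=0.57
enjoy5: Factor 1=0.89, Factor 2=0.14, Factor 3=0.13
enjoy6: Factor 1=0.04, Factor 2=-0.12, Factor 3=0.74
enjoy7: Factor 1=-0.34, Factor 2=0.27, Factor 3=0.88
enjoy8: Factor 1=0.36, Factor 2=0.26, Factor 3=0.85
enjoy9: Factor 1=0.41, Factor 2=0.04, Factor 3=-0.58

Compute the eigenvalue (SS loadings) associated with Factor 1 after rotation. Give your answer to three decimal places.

SS loadings for Factor 1 = 0.91² + 0.72² + 0.22² + 0.89² + 0.04² + (-0.34)² + 0.36² + 0.41² = 0.8281 + 0.5184 + 0.0484 + 0.7921 + 0.0016 + 0.1156 + 0.1296 + 0.1681 = 2.6019

2.602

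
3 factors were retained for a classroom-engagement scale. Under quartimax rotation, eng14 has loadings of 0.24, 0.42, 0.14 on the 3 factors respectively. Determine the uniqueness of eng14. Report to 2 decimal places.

h² = 0.24² + 0.42² + 0.14² = 0.0576 + 0.1764 + 0.0196 = 0.2536
Uniqueness u² = 1 − h² = 1 − 0.2536 = 0.7464

0.75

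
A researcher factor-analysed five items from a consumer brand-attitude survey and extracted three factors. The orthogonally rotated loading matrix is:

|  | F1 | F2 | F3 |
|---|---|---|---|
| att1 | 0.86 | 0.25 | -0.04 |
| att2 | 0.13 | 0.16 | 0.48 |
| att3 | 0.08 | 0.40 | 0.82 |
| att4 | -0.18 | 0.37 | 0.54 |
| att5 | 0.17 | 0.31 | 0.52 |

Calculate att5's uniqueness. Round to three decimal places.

h² = 0.17² + 0.31² + 0.52² = 0.0289 + 0.0961 + 0.2704 = 0.3954
Uniqueness u² = 1 − h² = 1 − 0.3954 = 0.6046

0.605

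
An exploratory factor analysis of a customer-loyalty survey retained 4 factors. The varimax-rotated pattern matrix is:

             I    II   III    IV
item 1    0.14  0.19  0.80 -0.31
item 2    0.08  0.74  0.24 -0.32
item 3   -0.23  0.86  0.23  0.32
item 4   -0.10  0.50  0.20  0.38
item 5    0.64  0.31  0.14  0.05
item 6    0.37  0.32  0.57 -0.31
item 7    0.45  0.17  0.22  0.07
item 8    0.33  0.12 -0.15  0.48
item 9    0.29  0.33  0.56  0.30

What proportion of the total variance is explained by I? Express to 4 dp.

SS loadings for I = 0.14² + 0.08² + (-0.23)² + (-0.10)² + 0.64² + 0.37² + 0.45² + 0.33² + 0.29² = 1.0309
Proportion of variance = 1.0309 / 9 = 0.1145.

0.1145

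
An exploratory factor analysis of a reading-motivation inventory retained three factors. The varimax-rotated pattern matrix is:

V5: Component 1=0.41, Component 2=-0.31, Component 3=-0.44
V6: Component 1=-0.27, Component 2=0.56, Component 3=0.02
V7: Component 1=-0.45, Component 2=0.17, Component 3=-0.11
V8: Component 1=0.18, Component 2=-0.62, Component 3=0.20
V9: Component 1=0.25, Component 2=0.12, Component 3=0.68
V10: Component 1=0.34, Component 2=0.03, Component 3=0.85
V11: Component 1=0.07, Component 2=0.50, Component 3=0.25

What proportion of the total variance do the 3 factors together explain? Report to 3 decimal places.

0.463

Communalities: 0.4578, 0.3869, 0.2435, 0.4568, 0.5393, 0.8390, 0.3174; Σh² = 3.2407.
Total variance with 7 standardized items is 7, so the solution explains 3.2407/7 = 0.4630.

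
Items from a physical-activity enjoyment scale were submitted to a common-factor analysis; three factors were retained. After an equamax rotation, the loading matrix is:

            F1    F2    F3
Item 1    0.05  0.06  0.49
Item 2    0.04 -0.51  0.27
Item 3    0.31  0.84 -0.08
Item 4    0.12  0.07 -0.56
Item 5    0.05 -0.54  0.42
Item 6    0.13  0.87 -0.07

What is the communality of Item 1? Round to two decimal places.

0.25

h² = 0.05² + 0.06² + 0.49² = 0.0025 + 0.0036 + 0.2401 = 0.2462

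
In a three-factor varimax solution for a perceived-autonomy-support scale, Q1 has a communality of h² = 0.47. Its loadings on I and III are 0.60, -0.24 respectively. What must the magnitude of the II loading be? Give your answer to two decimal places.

Under orthogonal rotation h² = Σλ², so λ_II² = h² − (0.4176) = 0.47 − 0.4176 = 0.0524.
|λ| = √0.0524 = 0.2289.

0.23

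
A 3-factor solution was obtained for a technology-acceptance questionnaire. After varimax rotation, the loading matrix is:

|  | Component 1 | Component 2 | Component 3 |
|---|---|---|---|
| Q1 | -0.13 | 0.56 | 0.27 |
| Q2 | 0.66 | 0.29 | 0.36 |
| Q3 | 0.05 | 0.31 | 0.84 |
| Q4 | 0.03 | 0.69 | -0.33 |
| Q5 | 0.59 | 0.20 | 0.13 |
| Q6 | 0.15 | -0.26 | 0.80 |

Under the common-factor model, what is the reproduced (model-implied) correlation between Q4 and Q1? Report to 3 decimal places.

0.293

r̂ = Σ λ_i·λ_j across factors = (0.03)(-0.13) + (0.69)(0.56) + (-0.33)(0.27)
  = -0.0039 +0.3864 -0.0891 = 0.2934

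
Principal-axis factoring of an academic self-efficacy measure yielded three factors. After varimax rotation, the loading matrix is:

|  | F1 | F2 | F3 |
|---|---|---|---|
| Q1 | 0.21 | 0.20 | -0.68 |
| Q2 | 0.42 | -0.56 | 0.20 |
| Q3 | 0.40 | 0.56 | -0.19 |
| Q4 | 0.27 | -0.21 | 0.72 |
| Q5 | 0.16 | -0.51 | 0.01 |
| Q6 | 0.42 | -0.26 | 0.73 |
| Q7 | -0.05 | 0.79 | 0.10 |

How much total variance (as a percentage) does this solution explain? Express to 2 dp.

56.01%

Communalities: 0.5465, 0.5300, 0.5097, 0.6354, 0.2858, 0.7769, 0.6366; Σh² = 3.9209.
Total variance with 7 standardized items is 7, so the solution explains 3.9209/7 = 0.5601 = 56.01%.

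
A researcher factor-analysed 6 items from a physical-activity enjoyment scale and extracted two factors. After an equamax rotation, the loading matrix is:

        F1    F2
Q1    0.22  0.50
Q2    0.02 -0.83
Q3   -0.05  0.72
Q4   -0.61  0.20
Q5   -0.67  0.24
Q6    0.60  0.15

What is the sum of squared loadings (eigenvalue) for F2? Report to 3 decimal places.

1.577

SS loadings for F2 = 0.50² + (-0.83)² + 0.72² + 0.20² + 0.24² + 0.15² = 0.2500 + 0.6889 + 0.5184 + 0.0400 + 0.0576 + 0.0225 = 1.5774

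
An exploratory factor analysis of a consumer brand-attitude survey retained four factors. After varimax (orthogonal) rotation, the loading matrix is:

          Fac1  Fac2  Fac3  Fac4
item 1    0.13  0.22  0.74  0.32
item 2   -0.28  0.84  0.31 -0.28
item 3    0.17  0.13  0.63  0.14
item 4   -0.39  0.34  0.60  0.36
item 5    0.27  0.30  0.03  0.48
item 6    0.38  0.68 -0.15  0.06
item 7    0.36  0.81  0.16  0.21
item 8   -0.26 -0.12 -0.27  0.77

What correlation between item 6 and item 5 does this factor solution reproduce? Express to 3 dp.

0.331

r̂ = Σ λ_i·λ_j across factors = (0.38)(0.27) + (0.68)(0.30) + (-0.15)(0.03) + (0.06)(0.48)
  = +0.1026 +0.2040 -0.0045 +0.0288 = 0.3309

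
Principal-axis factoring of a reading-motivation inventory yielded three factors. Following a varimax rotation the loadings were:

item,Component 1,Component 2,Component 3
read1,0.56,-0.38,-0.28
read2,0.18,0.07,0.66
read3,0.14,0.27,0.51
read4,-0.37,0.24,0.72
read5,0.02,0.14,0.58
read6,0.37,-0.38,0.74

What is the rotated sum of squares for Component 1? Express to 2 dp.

SS loadings for Component 1 = 0.56² + 0.18² + 0.14² + (-0.37)² + 0.02² + 0.37² = 0.3136 + 0.0324 + 0.0196 + 0.1369 + 0.0004 + 0.1369 = 0.6398

0.64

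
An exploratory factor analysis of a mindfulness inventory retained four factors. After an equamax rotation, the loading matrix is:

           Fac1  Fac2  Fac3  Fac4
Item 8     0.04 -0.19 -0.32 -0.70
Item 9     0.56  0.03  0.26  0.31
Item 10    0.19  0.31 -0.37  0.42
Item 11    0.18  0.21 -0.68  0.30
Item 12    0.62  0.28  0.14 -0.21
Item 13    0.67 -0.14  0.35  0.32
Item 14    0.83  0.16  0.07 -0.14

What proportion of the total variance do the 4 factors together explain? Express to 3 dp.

Communalities: 0.6301, 0.4782, 0.4455, 0.6289, 0.5265, 0.6934, 0.7390; Σh² = 4.1416.
Total variance with 7 standardized items is 7, so the solution explains 4.1416/7 = 0.5917.

0.592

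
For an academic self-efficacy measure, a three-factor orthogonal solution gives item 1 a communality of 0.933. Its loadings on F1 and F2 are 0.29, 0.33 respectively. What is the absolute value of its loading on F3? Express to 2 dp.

0.86

Under orthogonal rotation h² = Σλ², so λ_F3² = h² − (0.1930) = 0.933 − 0.1930 = 0.7400.
|λ| = √0.7400 = 0.8602.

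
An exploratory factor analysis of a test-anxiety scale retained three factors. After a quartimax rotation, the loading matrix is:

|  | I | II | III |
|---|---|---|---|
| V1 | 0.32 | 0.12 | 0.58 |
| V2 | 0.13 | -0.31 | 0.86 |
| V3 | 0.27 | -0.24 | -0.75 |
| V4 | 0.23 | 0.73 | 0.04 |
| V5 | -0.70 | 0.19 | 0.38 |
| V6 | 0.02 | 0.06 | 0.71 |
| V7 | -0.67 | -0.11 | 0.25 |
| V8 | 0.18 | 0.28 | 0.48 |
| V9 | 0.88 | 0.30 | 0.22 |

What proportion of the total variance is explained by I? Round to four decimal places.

SS loadings for I = 0.32² + 0.13² + 0.27² + 0.23² + (-0.70)² + 0.02² + (-0.67)² + 0.18² + 0.88² = 1.9912
Proportion of variance = 1.9912 / 9 = 0.2212.

0.2212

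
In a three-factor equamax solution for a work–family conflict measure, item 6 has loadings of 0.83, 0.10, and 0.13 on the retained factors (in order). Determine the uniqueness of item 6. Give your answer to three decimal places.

h² = 0.83² + 0.10² + 0.13² = 0.6889 + 0.0100 + 0.0169 = 0.7158
Uniqueness u² = 1 − h² = 1 − 0.7158 = 0.2842

0.284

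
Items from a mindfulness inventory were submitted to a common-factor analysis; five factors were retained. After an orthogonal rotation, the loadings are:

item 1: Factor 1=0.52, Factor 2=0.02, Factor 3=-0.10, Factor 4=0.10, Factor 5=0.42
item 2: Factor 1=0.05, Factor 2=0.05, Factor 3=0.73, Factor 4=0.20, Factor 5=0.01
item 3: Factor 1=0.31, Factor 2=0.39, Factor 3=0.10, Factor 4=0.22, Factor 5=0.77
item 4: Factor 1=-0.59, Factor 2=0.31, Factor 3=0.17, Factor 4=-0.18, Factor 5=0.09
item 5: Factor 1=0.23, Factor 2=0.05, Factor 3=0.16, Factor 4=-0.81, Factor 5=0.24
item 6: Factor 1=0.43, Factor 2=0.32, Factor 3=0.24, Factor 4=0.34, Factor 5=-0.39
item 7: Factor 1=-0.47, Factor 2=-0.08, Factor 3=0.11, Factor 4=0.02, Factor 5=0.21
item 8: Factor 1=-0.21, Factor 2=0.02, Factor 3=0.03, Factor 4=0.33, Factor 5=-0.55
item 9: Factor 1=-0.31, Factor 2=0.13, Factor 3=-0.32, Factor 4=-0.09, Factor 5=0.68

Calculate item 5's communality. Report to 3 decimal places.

h² = 0.23² + 0.05² + 0.16² + (-0.81)² + 0.24² = 0.0529 + 0.0025 + 0.0256 + 0.6561 + 0.0576 = 0.7947

0.795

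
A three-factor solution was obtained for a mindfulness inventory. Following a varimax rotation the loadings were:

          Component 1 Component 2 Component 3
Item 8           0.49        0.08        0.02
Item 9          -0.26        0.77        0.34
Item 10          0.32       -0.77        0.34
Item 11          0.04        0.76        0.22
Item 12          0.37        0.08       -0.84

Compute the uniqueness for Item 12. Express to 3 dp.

0.151

h² = 0.37² + 0.08² + (-0.84)² = 0.1369 + 0.0064 + 0.7056 = 0.8489
Uniqueness u² = 1 − h² = 1 − 0.8489 = 0.1511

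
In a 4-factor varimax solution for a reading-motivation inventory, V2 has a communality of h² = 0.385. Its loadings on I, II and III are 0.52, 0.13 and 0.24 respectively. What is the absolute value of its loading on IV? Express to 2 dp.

0.20

Under orthogonal rotation h² = Σλ², so λ_IV² = h² − (0.3449) = 0.385 − 0.3449 = 0.0401.
|λ| = √0.0401 = 0.2002.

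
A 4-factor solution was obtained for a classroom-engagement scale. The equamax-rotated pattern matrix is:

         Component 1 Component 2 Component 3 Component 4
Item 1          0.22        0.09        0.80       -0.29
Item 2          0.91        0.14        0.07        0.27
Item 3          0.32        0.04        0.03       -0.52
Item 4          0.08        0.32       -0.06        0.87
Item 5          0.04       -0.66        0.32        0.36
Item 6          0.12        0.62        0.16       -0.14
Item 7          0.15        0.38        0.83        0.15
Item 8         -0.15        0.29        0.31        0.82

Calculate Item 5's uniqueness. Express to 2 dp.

h² = 0.04² + (-0.66)² + 0.32² + 0.36² = 0.0016 + 0.4356 + 0.1024 + 0.1296 = 0.6692
Uniqueness u² = 1 − h² = 1 − 0.6692 = 0.3308

0.33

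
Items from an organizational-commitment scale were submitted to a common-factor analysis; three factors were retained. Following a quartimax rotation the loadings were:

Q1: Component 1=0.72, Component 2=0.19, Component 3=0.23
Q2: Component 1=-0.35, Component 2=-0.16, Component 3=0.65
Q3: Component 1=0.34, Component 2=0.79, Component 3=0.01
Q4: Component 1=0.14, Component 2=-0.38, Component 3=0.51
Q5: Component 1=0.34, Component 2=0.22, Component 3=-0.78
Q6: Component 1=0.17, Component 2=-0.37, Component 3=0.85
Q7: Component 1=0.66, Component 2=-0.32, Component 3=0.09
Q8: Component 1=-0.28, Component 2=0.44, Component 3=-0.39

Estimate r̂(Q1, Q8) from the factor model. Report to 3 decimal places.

r̂ = Σ λ_i·λ_j across factors = (0.72)(-0.28) + (0.19)(0.44) + (0.23)(-0.39)
  = -0.2016 +0.0836 -0.0897 = -0.2077

-0.208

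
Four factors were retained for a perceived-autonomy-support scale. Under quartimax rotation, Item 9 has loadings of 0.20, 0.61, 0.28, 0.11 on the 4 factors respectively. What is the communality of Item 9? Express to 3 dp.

0.503

h² = 0.20² + 0.61² + 0.28² + 0.11² = 0.0400 + 0.3721 + 0.0784 + 0.0121 = 0.5026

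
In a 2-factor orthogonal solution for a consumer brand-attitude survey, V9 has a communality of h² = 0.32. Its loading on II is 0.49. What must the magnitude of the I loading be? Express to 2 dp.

0.28

Under orthogonal rotation h² = Σλ², so λ_I² = h² − (0.2401) = 0.32 − 0.2401 = 0.0799.
|λ| = √0.0799 = 0.2827.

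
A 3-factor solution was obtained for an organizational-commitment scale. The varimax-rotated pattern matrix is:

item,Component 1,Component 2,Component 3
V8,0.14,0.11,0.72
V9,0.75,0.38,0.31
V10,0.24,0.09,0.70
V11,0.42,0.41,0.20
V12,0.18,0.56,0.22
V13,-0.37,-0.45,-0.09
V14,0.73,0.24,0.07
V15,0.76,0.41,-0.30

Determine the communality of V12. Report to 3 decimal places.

h² = 0.18² + 0.56² + 0.22² = 0.0324 + 0.3136 + 0.0484 = 0.3944

0.394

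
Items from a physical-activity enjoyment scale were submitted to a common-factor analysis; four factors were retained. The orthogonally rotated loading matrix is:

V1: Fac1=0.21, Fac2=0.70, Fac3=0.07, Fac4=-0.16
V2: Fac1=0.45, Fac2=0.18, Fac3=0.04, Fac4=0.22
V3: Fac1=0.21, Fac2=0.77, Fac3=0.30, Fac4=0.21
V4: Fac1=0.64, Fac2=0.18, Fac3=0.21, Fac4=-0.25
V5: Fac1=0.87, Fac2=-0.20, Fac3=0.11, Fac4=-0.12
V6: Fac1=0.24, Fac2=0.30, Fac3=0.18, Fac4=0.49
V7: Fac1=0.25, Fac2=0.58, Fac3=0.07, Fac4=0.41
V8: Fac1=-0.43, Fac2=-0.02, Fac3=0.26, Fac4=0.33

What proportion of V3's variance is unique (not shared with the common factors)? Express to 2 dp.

0.23

h² = 0.21² + 0.77² + 0.30² + 0.21² = 0.0441 + 0.5929 + 0.0900 + 0.0441 = 0.7711
Uniqueness u² = 1 − h² = 1 − 0.7711 = 0.2289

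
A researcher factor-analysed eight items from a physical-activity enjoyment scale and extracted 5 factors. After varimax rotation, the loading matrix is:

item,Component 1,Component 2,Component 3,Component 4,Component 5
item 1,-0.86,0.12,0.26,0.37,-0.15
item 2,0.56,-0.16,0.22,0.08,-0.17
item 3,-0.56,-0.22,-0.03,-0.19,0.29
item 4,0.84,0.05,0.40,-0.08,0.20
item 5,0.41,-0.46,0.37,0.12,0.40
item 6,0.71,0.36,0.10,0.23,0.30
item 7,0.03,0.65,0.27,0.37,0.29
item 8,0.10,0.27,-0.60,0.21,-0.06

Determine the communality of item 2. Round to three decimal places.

h² = 0.56² + (-0.16)² + 0.22² + 0.08² + (-0.17)² = 0.3136 + 0.0256 + 0.0484 + 0.0064 + 0.0289 = 0.4229

0.423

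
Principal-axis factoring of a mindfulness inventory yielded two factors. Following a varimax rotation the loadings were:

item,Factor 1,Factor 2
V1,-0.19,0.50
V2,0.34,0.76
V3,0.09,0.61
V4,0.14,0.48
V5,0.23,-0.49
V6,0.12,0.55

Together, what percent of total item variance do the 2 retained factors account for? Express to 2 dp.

36.99%

SS loadings by factor: 0.2467, 1.9727; total = 2.2194.
Total variance with 6 standardized items is 6, so the solution explains 2.2194/6 = 0.3699 = 36.99%.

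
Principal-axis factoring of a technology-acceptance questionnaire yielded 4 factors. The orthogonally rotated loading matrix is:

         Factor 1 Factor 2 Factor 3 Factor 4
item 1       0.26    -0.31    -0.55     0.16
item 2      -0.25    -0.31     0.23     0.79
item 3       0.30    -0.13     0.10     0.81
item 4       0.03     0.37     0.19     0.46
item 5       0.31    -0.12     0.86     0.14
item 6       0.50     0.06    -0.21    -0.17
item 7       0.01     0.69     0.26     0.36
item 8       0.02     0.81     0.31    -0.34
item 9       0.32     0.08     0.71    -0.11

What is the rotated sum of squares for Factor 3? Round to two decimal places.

SS loadings for Factor 3 = (-0.55)² + 0.23² + 0.10² + 0.19² + 0.86² + (-0.21)² + 0.26² + 0.31² + 0.71² = 0.3025 + 0.0529 + 0.0100 + 0.0361 + 0.7396 + 0.0441 + 0.0676 + 0.0961 + 0.5041 = 1.8530

1.85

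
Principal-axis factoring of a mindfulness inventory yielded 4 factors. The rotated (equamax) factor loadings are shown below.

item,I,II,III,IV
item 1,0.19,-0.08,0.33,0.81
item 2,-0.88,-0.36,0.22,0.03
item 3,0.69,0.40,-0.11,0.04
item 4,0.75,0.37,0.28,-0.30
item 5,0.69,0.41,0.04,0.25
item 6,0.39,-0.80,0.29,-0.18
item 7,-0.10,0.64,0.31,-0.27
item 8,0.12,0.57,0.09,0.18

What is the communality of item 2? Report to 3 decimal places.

0.953

h² = (-0.88)² + (-0.36)² + 0.22² + 0.03² = 0.7744 + 0.1296 + 0.0484 + 0.0009 = 0.9533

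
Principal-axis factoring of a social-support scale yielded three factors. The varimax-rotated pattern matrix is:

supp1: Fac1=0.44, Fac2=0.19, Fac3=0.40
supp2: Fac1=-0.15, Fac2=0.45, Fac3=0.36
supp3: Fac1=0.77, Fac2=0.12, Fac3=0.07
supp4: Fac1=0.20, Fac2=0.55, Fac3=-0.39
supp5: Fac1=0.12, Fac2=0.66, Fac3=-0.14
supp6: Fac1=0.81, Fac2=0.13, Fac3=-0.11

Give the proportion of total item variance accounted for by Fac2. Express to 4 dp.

0.1680

SS loadings for Fac2 = 0.19² + 0.45² + 0.12² + 0.55² + 0.66² + 0.13² = 1.0080
Proportion of variance = 1.0080 / 6 = 0.1680.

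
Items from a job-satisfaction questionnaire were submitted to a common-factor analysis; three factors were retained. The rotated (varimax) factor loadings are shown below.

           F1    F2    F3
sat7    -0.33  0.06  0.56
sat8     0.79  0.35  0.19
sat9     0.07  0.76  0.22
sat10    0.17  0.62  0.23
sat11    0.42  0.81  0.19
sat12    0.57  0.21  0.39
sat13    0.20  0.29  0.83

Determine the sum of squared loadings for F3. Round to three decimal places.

SS loadings for F3 = 0.56² + 0.19² + 0.22² + 0.23² + 0.19² + 0.39² + 0.83² = 0.3136 + 0.0361 + 0.0484 + 0.0529 + 0.0361 + 0.1521 + 0.6889 = 1.3281

1.328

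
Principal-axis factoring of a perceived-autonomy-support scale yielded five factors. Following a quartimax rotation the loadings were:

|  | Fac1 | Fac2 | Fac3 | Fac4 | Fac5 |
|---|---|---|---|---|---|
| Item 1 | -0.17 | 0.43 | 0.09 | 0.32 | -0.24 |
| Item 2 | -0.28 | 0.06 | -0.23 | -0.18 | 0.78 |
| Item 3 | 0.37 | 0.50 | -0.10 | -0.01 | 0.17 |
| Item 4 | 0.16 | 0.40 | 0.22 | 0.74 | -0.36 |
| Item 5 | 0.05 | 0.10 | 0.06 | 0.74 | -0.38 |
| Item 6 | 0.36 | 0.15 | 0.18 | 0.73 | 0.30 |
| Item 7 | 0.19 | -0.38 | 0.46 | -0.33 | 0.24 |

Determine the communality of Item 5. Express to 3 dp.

0.708

h² = 0.05² + 0.10² + 0.06² + 0.74² + (-0.38)² = 0.0025 + 0.0100 + 0.0036 + 0.5476 + 0.1444 = 0.7081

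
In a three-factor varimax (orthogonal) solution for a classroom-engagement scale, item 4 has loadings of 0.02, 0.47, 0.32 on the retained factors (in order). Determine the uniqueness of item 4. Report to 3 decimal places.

h² = 0.02² + 0.47² + 0.32² = 0.0004 + 0.2209 + 0.1024 = 0.3237
Uniqueness u² = 1 − h² = 1 − 0.3237 = 0.6763

0.676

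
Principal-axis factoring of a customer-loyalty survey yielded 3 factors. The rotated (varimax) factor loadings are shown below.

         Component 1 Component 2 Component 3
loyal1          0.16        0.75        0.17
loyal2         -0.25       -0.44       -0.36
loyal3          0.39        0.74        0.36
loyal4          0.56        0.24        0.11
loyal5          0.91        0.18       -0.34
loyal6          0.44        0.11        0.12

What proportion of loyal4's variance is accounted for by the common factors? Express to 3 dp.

h² = 0.56² + 0.24² + 0.11² = 0.3136 + 0.0576 + 0.0121 = 0.3833

0.383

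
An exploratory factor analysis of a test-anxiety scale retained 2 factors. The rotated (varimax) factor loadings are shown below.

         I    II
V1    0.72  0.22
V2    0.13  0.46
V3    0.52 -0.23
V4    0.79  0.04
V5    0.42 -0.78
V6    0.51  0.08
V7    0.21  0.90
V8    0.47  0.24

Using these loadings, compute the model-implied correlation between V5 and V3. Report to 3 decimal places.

0.398

r̂ = Σ λ_i·λ_j across factors = (0.42)(0.52) + (-0.78)(-0.23)
  = +0.2184 +0.1794 = 0.3978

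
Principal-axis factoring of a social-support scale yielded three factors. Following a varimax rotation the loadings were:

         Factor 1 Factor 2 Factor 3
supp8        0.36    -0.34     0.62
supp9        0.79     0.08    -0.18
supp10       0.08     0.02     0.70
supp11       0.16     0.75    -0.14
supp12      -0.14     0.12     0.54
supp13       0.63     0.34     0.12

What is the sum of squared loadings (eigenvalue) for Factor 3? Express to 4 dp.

1.2324

SS loadings for Factor 3 = 0.62² + (-0.18)² + 0.70² + (-0.14)² + 0.54² + 0.12² = 0.3844 + 0.0324 + 0.4900 + 0.0196 + 0.2916 + 0.0144 = 1.2324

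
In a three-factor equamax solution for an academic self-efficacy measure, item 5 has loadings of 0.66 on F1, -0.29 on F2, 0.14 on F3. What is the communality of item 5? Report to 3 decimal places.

h² = 0.66² + (-0.29)² + 0.14² = 0.4356 + 0.0841 + 0.0196 = 0.5393

0.539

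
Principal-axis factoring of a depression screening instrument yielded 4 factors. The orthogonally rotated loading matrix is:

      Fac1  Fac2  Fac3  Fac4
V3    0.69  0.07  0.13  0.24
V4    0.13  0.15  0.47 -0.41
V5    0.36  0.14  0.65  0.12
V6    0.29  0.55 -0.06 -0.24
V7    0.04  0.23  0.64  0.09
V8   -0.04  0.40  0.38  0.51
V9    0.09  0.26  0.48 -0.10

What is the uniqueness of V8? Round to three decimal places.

0.434

h² = (-0.04)² + 0.40² + 0.38² + 0.51² = 0.0016 + 0.1600 + 0.1444 + 0.2601 = 0.5661
Uniqueness u² = 1 − h² = 1 − 0.5661 = 0.4339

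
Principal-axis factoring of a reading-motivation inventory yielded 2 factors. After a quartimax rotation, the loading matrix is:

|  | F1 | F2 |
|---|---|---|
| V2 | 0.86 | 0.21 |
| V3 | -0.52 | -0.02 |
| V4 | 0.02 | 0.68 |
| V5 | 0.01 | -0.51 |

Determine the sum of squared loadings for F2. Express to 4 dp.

0.7670

SS loadings for F2 = 0.21² + (-0.02)² + 0.68² + (-0.51)² = 0.0441 + 0.0004 + 0.4624 + 0.2601 = 0.7670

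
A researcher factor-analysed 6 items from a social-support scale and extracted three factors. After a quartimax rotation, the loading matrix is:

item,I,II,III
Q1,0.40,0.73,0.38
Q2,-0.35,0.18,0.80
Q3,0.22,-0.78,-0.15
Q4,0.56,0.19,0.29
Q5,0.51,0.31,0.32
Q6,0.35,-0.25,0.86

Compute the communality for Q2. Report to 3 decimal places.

h² = (-0.35)² + 0.18² + 0.80² = 0.1225 + 0.0324 + 0.6400 = 0.7949

0.795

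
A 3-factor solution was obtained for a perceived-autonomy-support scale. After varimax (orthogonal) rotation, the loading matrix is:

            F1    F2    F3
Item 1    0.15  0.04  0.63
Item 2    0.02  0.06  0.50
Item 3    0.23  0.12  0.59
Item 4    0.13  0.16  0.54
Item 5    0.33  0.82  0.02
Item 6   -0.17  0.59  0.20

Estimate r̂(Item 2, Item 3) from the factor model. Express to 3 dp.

0.307

r̂ = Σ λ_i·λ_j across factors = (0.02)(0.23) + (0.06)(0.12) + (0.50)(0.59)
  = +0.0046 +0.0072 +0.2950 = 0.3068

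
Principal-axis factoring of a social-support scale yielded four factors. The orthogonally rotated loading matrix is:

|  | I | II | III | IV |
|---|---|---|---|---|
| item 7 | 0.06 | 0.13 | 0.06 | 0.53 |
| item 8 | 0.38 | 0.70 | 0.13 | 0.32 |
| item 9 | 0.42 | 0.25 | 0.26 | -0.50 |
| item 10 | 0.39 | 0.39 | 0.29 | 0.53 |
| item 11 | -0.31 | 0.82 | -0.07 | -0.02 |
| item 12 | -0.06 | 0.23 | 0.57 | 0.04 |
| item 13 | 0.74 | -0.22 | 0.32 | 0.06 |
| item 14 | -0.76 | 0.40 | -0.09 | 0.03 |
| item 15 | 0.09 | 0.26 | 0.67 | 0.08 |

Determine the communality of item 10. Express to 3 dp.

0.669

h² = 0.39² + 0.39² + 0.29² + 0.53² = 0.1521 + 0.1521 + 0.0841 + 0.2809 = 0.6692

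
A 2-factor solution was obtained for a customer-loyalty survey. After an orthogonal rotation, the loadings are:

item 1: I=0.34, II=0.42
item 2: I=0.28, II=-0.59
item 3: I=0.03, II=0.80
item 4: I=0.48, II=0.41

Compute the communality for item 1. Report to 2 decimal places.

0.29

h² = 0.34² + 0.42² = 0.1156 + 0.1764 = 0.2920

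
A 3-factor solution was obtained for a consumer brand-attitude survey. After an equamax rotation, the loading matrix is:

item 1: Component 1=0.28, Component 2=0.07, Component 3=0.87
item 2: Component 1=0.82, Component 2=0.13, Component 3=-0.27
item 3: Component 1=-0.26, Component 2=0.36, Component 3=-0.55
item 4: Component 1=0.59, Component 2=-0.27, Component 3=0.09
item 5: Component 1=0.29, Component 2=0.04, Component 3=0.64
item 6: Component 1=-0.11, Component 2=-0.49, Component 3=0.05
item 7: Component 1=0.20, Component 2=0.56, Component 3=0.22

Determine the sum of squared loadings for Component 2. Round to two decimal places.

SS loadings for Component 2 = 0.07² + 0.13² + 0.36² + (-0.27)² + 0.04² + (-0.49)² + 0.56² = 0.0049 + 0.0169 + 0.1296 + 0.0729 + 0.0016 + 0.2401 + 0.3136 = 0.7796

0.78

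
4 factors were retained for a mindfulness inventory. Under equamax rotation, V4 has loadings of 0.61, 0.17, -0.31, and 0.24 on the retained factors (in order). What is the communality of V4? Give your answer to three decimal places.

0.555

h² = 0.61² + 0.17² + (-0.31)² + 0.24² = 0.3721 + 0.0289 + 0.0961 + 0.0576 = 0.5547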